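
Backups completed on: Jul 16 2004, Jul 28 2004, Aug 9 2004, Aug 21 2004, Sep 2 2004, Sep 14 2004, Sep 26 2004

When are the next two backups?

Oct 8 2004, Oct 20 2004

Every event comes 12 days after the last (12, 12, 12, 12, 12, 12).
Sep 26 2004 + 12 days = Oct 8 2004.
Oct 8 2004 + 12 days = Oct 20 2004.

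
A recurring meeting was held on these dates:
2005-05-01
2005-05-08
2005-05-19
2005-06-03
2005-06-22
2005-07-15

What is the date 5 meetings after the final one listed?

Intervals are 7, 11, 15, 19, 23 days — an arithmetic progression with common difference 4.
Next gap: 27 days. 2005-07-15 + 27 days = 2005-08-11.
Next gap: 31 days. 2005-08-11 + 31 days = 2005-09-11.
Next gap: 35 days. 2005-09-11 + 35 days = 2005-10-16.
Next gap: 39 days. 2005-10-16 + 39 days = 2005-11-24.
Next gap: 43 days. 2005-11-24 + 43 days = 2006-01-06.

2006-01-06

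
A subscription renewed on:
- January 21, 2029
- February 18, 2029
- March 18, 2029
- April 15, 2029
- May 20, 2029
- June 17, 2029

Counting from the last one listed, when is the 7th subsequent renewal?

January 20, 2030

All dates are Sundays, 28, 28, 28, 35, 28 days apart.
Specifically, the 3rd Sunday of each month.
3rd Sunday of July 2029: July 15, 2029.
August 2029 — 3rd Sunday is August 19, 2029.
September 2029 — 3rd Sunday is September 16, 2029.
3rd Sunday of October 2029: October 21, 2029.
3rd Sunday of November 2029: November 18, 2029.
December 2029 — 3rd Sunday is December 16, 2029.
3rd Sunday of January 2030: January 20, 2030.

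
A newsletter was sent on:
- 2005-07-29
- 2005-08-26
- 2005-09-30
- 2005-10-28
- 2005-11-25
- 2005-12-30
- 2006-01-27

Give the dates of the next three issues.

2006-02-24, 2006-03-31, 2006-04-28

Every date is a Friday; gaps 28, 35, 28, 28, 35, 28 days.
Each is the last Friday of its month (at least one falls on the 29th or later, ruling out '4th Friday').
February 2006 ends with Friday 2006-02-24.
Last Friday of March 2006: 2006-03-31.
Last Friday of April 2006: 2006-04-28.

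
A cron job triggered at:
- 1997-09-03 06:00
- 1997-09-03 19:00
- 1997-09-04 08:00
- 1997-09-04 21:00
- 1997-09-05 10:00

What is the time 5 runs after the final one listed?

1997-09-08 03:00

The interval is a steady 13 hours (13, 13, 13, 13).
1997-09-05 10:00 + 13 h = 1997-09-05 23:00.
1997-09-05 23:00 + 13 h = 1997-09-06 12:00.
1997-09-06 12:00 + 13 h = 1997-09-07 01:00.
1997-09-07 01:00 + 13 h = 1997-09-07 14:00.
1997-09-07 14:00 + 13 h = 1997-09-08 03:00.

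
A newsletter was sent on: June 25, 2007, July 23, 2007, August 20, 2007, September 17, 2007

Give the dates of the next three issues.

October 15, 2007; November 12, 2007; December 10, 2007

Gaps between consecutive events: 28, 28, 28 days — a constant 28-day interval.
September 17, 2007 + 28 days = October 15, 2007.
October 15, 2007 + 28 days = November 12, 2007.
November 12, 2007 + 28 days = December 10, 2007.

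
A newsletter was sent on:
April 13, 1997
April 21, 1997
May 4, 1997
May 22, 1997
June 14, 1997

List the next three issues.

July 12, 1997; August 14, 1997; September 21, 1997

Gaps: 8, 13, 18, 23 days — each gap is 5 larger than the previous one.
Next gap: 28 days. June 14, 1997 + 28 days = July 12, 1997.
Next gap: 33 days. July 12, 1997 + 33 days = August 14, 1997.
Next gap: 38 days. August 14, 1997 + 38 days = September 21, 1997.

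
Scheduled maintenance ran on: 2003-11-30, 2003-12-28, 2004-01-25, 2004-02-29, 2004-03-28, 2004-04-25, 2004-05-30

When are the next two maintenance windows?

Every date is a Sunday; gaps 28, 28, 35, 28, 28, 35 days.
Each is the last Sunday of its month (at least one falls on the 29th or later, ruling out '4th Sunday').
June 2004 ends with Sunday 2004-06-27.
July 2004 ends with Sunday 2004-07-25.

2004-06-27, 2004-07-25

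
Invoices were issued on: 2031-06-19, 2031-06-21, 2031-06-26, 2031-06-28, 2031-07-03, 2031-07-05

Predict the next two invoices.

The gap pattern 2, 5, 2, 5, 2 repeats every 2 events.
These are the Thursdays and Saturdays of each week.
The following Thursday is 2031-07-10.
The following Saturday is 2031-07-12.

2031-07-10, 2031-07-12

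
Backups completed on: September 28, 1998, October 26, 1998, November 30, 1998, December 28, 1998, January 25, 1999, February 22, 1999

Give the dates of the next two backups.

March 29, 1999; April 26, 1999

These are Mondays with 28, 35, 28, 28, 28-day gaps.
Each is the final Monday of its month — November 30, 1998 is past the 28th, so '4th Monday' doesn't fit.
Last Monday of March 1999: March 29, 1999.
April 1999 ends with Monday April 26, 1999.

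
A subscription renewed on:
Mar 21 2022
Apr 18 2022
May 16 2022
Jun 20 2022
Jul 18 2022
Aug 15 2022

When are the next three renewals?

Gaps: 28, 28, 35, 28, 28 days — a mix of 28 and 35. Every date is a Monday.
Each is the 3rd Monday of its month.
September 2022 — 3rd Monday is Sep 19 2022.
3rd Monday of October 2022: Oct 17 2022.
November 2022 — 3rd Monday is Nov 21 2022.

Sep 19 2022, Oct 17 2022, Nov 21 2022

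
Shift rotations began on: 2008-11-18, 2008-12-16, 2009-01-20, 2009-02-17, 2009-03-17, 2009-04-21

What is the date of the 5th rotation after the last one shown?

2009-09-15

Gaps: 28, 35, 28, 28, 35 days — a mix of 28 and 35. Every date is a Tuesday.
Each is the 3rd Tuesday of its month.
3rd Tuesday of May 2009: 2009-05-19.
June 2009 — 3rd Tuesday is 2009-06-16.
3rd Tuesday of July 2009: 2009-07-21.
August 2009 — 3rd Tuesday is 2009-08-18.
3rd Tuesday of September 2009: 2009-09-15.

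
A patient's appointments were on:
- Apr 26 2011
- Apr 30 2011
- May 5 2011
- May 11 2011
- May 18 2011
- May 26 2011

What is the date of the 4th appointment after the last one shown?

Jul 7 2011

The spacing grows by 1 each time: 4, 5, 6, 7, 8 days.
Next gap: 9 days. May 26 2011 + 9 days = Jun 4 2011.
Next gap: 10 days. Jun 4 2011 + 10 days = Jun 14 2011.
Next gap: 11 days. Jun 14 2011 + 11 days = Jun 25 2011.
Next gap: 12 days. Jun 25 2011 + 12 days = Jul 7 2011.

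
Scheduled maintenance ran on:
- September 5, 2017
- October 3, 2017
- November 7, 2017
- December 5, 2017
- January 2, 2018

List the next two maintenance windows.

All dates are Tuesdays, 28, 35, 28, 28 days apart.
Specifically, the 1st Tuesday of each month.
February 2018 — 1st Tuesday is February 6, 2018.
1st Tuesday of March 2018: March 6, 2018.

February 6, 2018; March 6, 2018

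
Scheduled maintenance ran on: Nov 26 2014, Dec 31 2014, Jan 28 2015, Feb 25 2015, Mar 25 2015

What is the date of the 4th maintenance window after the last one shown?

All Wednesdays; the gaps (35, 28, 28, 28) vary with month length.
This is the last Wednesday of each month.
Last Wednesday of April 2015: Apr 29 2015.
Last Wednesday of May 2015: May 27 2015.
June 2015 ends with Wednesday Jun 24 2015.
Last Wednesday of July 2015: Jul 29 2015.

Jul 29 2015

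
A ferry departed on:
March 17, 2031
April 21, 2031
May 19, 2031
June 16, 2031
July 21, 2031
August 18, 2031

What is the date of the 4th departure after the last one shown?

December 15, 2031

All dates are Mondays, 35, 28, 28, 35, 28 days apart.
Specifically, the 3rd Monday of each month.
3rd Monday of September 2031: September 15, 2031.
October 2031 — 3rd Monday is October 20, 2031.
3rd Monday of November 2031: November 17, 2031.
3rd Monday of December 2031: December 15, 2031.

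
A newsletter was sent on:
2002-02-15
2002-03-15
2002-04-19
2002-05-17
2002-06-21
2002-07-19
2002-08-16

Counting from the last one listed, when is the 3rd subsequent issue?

2002-11-15

Gaps: 28, 35, 28, 35, 28, 28 days — a mix of 28 and 35. Every date is a Friday.
Each is the 3rd Friday of its month.
September 2002 — 3rd Friday is 2002-09-20.
October 2002 — 3rd Friday is 2002-10-18.
November 2002 — 3rd Friday is 2002-11-15.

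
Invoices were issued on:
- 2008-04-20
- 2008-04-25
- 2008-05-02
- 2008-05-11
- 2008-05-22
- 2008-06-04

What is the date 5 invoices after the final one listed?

2008-09-07

The spacing grows by 2 each time: 5, 7, 9, 11, 13 days.
Next gap: 15 days. 2008-06-04 + 15 days = 2008-06-19.
Next gap: 17 days. 2008-06-19 + 17 days = 2008-07-06.
Next gap: 19 days. 2008-07-06 + 19 days = 2008-07-25.
Next gap: 21 days. 2008-07-25 + 21 days = 2008-08-15.
Next gap: 23 days. 2008-08-15 + 23 days = 2008-09-07.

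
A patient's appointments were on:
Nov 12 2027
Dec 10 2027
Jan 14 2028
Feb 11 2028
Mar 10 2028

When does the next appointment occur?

Apr 14 2028

All dates are Fridays, 28, 35, 28, 28 days apart.
Specifically, the 2nd Friday of each month.
April 2028 — 2nd Friday is Apr 14 2028.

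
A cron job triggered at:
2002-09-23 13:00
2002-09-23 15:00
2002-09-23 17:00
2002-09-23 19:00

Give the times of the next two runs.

Spacing: 2, 2, 2 h — constant 2 h.
2002-09-23 19:00 + 2 h = 2002-09-23 21:00.
2002-09-23 21:00 + 2 h = 2002-09-23 23:00.

2002-09-23 21:00, 2002-09-23 23:00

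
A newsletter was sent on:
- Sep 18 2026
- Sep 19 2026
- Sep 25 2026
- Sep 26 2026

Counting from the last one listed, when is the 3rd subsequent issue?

Gaps: 1, 6, 1 days — not constant, but cyclic with period 2.
The events fall on every Friday and Saturday.
Next Friday: Oct 2 2026.
The following Saturday is Oct 3 2026.
Next Friday: Oct 9 2026.

Oct 9 2026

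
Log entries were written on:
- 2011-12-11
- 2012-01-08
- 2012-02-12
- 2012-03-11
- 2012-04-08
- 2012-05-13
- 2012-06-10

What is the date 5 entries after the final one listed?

2012-11-11

These are Sundays at 28- or 35-day spacing (28, 35, 28, 28, 35, 28).
The pattern: 2nd Sunday of the month.
2nd Sunday of July 2012: 2012-07-08.
2nd Sunday of August 2012: 2012-08-12.
September 2012 — 2nd Sunday is 2012-09-09.
2nd Sunday of October 2012: 2012-10-14.
2nd Sunday of November 2012: 2012-11-11.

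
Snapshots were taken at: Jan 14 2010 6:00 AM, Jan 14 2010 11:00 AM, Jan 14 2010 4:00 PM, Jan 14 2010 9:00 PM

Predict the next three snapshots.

The interval is a steady 5 hours (5, 5, 5).
Jan 14 2010 9:00 PM + 5 h = Jan 15 2010 2:00 AM.
Jan 15 2010 2:00 AM + 5 h = Jan 15 2010 7:00 AM.
Jan 15 2010 7:00 AM + 5 h = Jan 15 2010 12:00 PM.

Jan 15 2010 2:00 AM, Jan 15 2010 7:00 AM, Jan 15 2010 12:00 PM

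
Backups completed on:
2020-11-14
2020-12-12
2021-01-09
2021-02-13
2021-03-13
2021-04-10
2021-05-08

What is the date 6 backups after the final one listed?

Gaps: 28, 28, 35, 28, 28, 28 days — a mix of 28 and 35. Every date is a Saturday.
Each is the 2nd Saturday of its month.
June 2021 — 2nd Saturday is 2021-06-12.
2nd Saturday of July 2021: 2021-07-10.
2nd Saturday of August 2021: 2021-08-14.
2nd Saturday of September 2021: 2021-09-11.
October 2021 — 2nd Saturday is 2021-10-09.
November 2021 — 2nd Saturday is 2021-11-13.

2021-11-13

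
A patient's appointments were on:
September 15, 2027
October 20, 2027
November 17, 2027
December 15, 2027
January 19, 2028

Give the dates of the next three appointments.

Gaps: 35, 28, 28, 35 days — a mix of 28 and 35. Every date is a Wednesday.
Each is the 3rd Wednesday of its month.
February 2028 — 3rd Wednesday is February 16, 2028.
March 2028 — 3rd Wednesday is March 15, 2028.
3rd Wednesday of April 2028: April 19, 2028.

February 16, 2028; March 15, 2028; April 19, 2028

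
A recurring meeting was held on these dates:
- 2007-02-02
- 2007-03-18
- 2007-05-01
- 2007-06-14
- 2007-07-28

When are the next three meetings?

2007-09-10, 2007-10-24, 2007-12-07

The spacing is 44, 44, 44, 44 days — always 44 days.
2007-07-28 + 44 days = 2007-09-10.
2007-09-10 + 44 days = 2007-10-24.
2007-10-24 + 44 days = 2007-12-07.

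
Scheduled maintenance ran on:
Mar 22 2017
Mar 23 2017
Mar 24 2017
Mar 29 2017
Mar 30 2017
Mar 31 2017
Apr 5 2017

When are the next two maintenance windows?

Gaps: 1, 1, 5, 1, 1, 5 days — not constant, but cyclic with period 3.
The events fall on every Wednesday, Thursday and Friday.
The following Thursday is Apr 6 2017.
Next Friday: Apr 7 2017.

Apr 6 2017, Apr 7 2017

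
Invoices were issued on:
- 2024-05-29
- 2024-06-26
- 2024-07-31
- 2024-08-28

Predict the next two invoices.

2024-09-25, 2024-10-30

All Wednesdays; the gaps (28, 35, 28) vary with month length.
This is the last Wednesday of each month.
September 2024 ends with Wednesday 2024-09-25.
October 2024 ends with Wednesday 2024-10-30.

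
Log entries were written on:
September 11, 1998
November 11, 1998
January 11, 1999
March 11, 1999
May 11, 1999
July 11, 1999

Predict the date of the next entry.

Each date is the 11th; the gaps (61, 61, 59, 61, 61) track the month lengths.
The rule is the 11th of every 2 months.
September 1999: September 11, 1999.

September 11, 1999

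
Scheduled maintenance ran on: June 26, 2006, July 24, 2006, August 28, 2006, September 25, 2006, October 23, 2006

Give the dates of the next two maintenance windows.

These are Mondays at 28- or 35-day spacing (28, 35, 28, 28).
The pattern: 4th Monday of the month.
4th Monday of November 2006: November 27, 2006.
December 2006 — 4th Monday is December 25, 2006.

November 27, 2006; December 25, 2006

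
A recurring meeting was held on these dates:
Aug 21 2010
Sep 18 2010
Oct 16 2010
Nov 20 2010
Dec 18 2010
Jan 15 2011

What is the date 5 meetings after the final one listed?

These are Saturdays at 28- or 35-day spacing (28, 28, 35, 28, 28).
The pattern: 3rd Saturday of the month.
February 2011 — 3rd Saturday is Feb 19 2011.
March 2011 — 3rd Saturday is Mar 19 2011.
3rd Saturday of April 2011: Apr 16 2011.
3rd Saturday of May 2011: May 21 2011.
June 2011 — 3rd Saturday is Jun 18 2011.

Jun 18 2011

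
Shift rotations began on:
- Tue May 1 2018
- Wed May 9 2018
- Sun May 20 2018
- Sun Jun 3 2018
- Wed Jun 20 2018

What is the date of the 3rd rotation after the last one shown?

Tue Aug 28 2018

Intervals are 8, 11, 14, 17 days — an arithmetic progression with common difference 3.
Next gap: 20 days. Wed Jun 20 2018 + 20 days = Tue Jul 10 2018.
Next gap: 23 days. Tue Jul 10 2018 + 23 days = Thu Aug 2 2018.
Next gap: 26 days. Thu Aug 2 2018 + 26 days = Tue Aug 28 2018.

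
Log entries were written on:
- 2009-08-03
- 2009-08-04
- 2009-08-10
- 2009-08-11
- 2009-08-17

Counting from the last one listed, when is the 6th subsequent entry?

2009-09-07

The gap pattern 1, 6, 1, 6 repeats every 2 events.
These are the Mondays and Tuesdays of each week.
The following Tuesday is 2009-08-18.
The following Monday is 2009-08-24.
Next Tuesday: 2009-08-25.
Next Monday: 2009-08-31.
The following Tuesday is 2009-09-01.
Next Monday: 2009-09-07.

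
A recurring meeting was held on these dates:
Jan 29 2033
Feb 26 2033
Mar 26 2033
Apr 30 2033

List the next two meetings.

May 28 2033, Jun 25 2033

Every date is a Saturday; gaps 28, 28, 35 days.
Each is the last Saturday of its month (at least one falls on the 29th or later, ruling out '4th Saturday').
Last Saturday of May 2033: May 28 2033.
Last Saturday of June 2033: Jun 25 2033.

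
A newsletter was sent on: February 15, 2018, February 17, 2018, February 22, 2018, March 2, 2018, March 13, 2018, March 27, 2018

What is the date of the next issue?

April 13, 2018

The spacing grows by 3 each time: 2, 5, 8, 11, 14 days.
Next gap: 17 days. March 27, 2018 + 17 days = April 13, 2018.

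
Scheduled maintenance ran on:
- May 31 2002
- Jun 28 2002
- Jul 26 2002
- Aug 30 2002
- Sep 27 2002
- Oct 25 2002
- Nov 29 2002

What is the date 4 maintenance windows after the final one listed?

Mar 28 2003

Every date is a Friday; gaps 28, 28, 35, 28, 28, 35 days.
Each is the last Friday of its month (at least one falls on the 29th or later, ruling out '4th Friday').
December 2002 ends with Friday Dec 27 2002.
Last Friday of January 2003: Jan 31 2003.
February 2003 ends with Friday Feb 28 2003.
March 2003 ends with Friday Mar 28 2003.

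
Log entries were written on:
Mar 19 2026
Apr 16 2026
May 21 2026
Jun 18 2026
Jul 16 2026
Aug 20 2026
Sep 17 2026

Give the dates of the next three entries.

Oct 15 2026, Nov 19 2026, Dec 17 2026

These are Thursdays at 28- or 35-day spacing (28, 35, 28, 28, 35, 28).
The pattern: 3rd Thursday of the month.
October 2026 — 3rd Thursday is Oct 15 2026.
3rd Thursday of November 2026: Nov 19 2026.
3rd Thursday of December 2026: Dec 17 2026.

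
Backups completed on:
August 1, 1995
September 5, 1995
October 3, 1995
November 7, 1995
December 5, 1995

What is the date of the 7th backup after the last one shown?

These are Tuesdays at 28- or 35-day spacing (35, 28, 35, 28).
The pattern: 1st Tuesday of the month.
1st Tuesday of January 1996: January 2, 1996.
1st Tuesday of February 1996: February 6, 1996.
1st Tuesday of March 1996: March 5, 1996.
April 1996 — 1st Tuesday is April 2, 1996.
May 1996 — 1st Tuesday is May 7, 1996.
1st Tuesday of June 1996: June 4, 1996.
July 1996 — 1st Tuesday is July 2, 1996.

July 2, 1996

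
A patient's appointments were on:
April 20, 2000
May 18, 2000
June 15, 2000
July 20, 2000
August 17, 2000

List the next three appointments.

September 21, 2000; October 19, 2000; November 16, 2000

Gaps: 28, 28, 35, 28 days — a mix of 28 and 35. Every date is a Thursday.
Each is the 3rd Thursday of its month.
3rd Thursday of September 2000: September 21, 2000.
3rd Thursday of October 2000: October 19, 2000.
November 2000 — 3rd Thursday is November 16, 2000.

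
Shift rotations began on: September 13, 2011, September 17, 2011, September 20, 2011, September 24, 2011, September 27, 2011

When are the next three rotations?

October 1, 2011; October 4, 2011; October 8, 2011

Every event lands on a Tuesday or Saturday (gaps cycle 4, 3, 4, 3).
So the schedule is: every Tuesday and Saturday.
The following Saturday is October 1, 2011.
Next Tuesday: October 4, 2011.
The following Saturday is October 8, 2011.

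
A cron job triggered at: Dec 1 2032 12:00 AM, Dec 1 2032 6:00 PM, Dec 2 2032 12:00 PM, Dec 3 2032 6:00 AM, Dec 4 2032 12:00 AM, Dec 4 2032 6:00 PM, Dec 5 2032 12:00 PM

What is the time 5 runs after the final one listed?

Gaps: 18, 18, 18, 18, 18, 18 hours — each event is 18 hours after the previous one.
Dec 5 2032 12:00 PM + 18 h = Dec 6 2032 6:00 AM.
Dec 6 2032 6:00 AM + 18 h = Dec 7 2032 12:00 AM.
Dec 7 2032 12:00 AM + 18 h = Dec 7 2032 6:00 PM.
Dec 7 2032 6:00 PM + 18 h = Dec 8 2032 12:00 PM.
Dec 8 2032 12:00 PM + 18 h = Dec 9 2032 6:00 AM.

Dec 9 2032 6:00 AM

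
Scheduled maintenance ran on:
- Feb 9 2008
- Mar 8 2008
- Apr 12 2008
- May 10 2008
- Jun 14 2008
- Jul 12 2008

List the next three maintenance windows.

Aug 9 2008, Sep 13 2008, Oct 11 2008

Gaps: 28, 35, 28, 35, 28 days — a mix of 28 and 35. Every date is a Saturday.
Each is the 2nd Saturday of its month.
2nd Saturday of August 2008: Aug 9 2008.
2nd Saturday of September 2008: Sep 13 2008.
2nd Saturday of October 2008: Oct 11 2008.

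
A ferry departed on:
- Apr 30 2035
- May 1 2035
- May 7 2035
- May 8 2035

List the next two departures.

May 14 2035, May 15 2035

Every event lands on a Monday or Tuesday (gaps cycle 1, 6, 1).
So the schedule is: every Monday and Tuesday.
Next Monday: May 14 2035.
Next Tuesday: May 15 2035.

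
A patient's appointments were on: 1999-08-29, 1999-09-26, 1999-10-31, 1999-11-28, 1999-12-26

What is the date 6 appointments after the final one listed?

These are Sundays with 28, 35, 28, 28-day gaps.
Each is the final Sunday of its month — 1999-08-29 is past the 28th, so '4th Sunday' doesn't fit.
January 2000 ends with Sunday 2000-01-30.
February 2000 ends with Sunday 2000-02-27.
Last Sunday of March 2000: 2000-03-26.
Last Sunday of April 2000: 2000-04-30.
Last Sunday of May 2000: 2000-05-28.
Last Sunday of June 2000: 2000-06-25.

2000-06-25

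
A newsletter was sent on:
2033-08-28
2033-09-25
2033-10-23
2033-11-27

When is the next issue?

2033-12-25

Gaps: 28, 28, 35 days — a mix of 28 and 35. Every date is a Sunday.
Each is the 4th Sunday of its month.
4th Sunday of December 2033: 2033-12-25.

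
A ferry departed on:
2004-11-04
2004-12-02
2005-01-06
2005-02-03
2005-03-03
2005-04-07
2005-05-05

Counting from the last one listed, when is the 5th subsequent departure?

2005-10-06

Gaps: 28, 35, 28, 28, 35, 28 days — a mix of 28 and 35. Every date is a Thursday.
Each is the 1st Thursday of its month.
1st Thursday of June 2005: 2005-06-02.
1st Thursday of July 2005: 2005-07-07.
1st Thursday of August 2005: 2005-08-04.
September 2005 — 1st Thursday is 2005-09-01.
1st Thursday of October 2005: 2005-10-06.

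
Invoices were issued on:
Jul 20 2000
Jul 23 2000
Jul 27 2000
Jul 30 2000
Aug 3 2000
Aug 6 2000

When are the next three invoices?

Every event lands on a Thursday or Sunday (gaps cycle 3, 4, 3, 4, 3).
So the schedule is: every Thursday and Sunday.
The following Thursday is Aug 10 2000.
The following Sunday is Aug 13 2000.
The following Thursday is Aug 17 2000.

Aug 10 2000, Aug 13 2000, Aug 17 2000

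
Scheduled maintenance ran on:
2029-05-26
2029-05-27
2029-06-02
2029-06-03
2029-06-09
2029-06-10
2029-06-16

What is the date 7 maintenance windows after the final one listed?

Every event lands on a Saturday or Sunday (gaps cycle 1, 6, 1, 6, 1, 6).
So the schedule is: every Saturday and Sunday.
The following Sunday is 2029-06-17.
The following Saturday is 2029-06-23.
Next Sunday: 2029-06-24.
Next Saturday: 2029-06-30.
Next Sunday: 2029-07-01.
Next Saturday: 2029-07-07.
Next Sunday: 2029-07-08.

2029-07-08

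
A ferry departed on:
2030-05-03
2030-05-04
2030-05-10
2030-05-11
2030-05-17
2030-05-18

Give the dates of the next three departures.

Every event lands on a Friday or Saturday (gaps cycle 1, 6, 1, 6, 1).
So the schedule is: every Friday and Saturday.
Next Friday: 2030-05-24.
The following Saturday is 2030-05-25.
The following Friday is 2030-05-31.

2030-05-24, 2030-05-25, 2030-05-31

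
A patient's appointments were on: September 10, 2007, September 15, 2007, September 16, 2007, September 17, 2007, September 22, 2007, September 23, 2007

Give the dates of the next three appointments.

September 24, 2007; September 29, 2007; September 30, 2007

Every event lands on a Monday or Saturday or Sunday (gaps cycle 5, 1, 1, 5, 1).
So the schedule is: every Monday, Saturday and Sunday.
Next Monday: September 24, 2007.
Next Saturday: September 29, 2007.
The following Sunday is September 30, 2007.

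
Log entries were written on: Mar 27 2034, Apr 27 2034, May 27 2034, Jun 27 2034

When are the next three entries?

Jul 27 2034, Aug 27 2034, Sep 27 2034

Each date is the 27th; the gaps (31, 30, 31) track the month lengths.
The rule is the 27th of each month.
Next: July 2034 → Jul 27 2034.
August 2034: Aug 27 2034.
September 2034: Sep 27 2034.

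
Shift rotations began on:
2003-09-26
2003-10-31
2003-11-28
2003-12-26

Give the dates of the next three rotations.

2004-01-30, 2004-02-27, 2004-03-26

These are Fridays with 35, 28, 28-day gaps.
Each is the final Friday of its month — 2003-10-31 is past the 28th, so '4th Friday' doesn't fit.
Last Friday of January 2004: 2004-01-30.
February 2004 ends with Friday 2004-02-27.
March 2004 ends with Friday 2004-03-26.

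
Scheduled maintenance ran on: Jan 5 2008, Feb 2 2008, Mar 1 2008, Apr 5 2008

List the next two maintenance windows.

May 3 2008, Jun 7 2008

Gaps: 28, 28, 35 days — a mix of 28 and 35. Every date is a Saturday.
Each is the 1st Saturday of its month.
1st Saturday of May 2008: May 3 2008.
June 2008 — 1st Saturday is Jun 7 2008.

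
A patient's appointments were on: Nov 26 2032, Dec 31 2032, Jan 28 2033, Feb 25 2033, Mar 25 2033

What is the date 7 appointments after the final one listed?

These are Fridays with 35, 28, 28, 28-day gaps.
Each is the final Friday of its month — Dec 31 2032 is past the 28th, so '4th Friday' doesn't fit.
April 2033 ends with Friday Apr 29 2033.
May 2033 ends with Friday May 27 2033.
June 2033 ends with Friday Jun 24 2033.
July 2033 ends with Friday Jul 29 2033.
Last Friday of August 2033: Aug 26 2033.
Last Friday of September 2033: Sep 30 2033.
October 2033 ends with Friday Oct 28 2033.

Oct 28 2033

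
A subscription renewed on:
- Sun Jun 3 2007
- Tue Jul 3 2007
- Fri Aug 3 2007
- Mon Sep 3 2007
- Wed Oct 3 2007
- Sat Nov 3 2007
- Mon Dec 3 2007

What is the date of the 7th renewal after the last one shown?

The day-of-month is always 3 (30, 31, 31, 30, 31, 30 days between events).
So this recurs on the 3rd of each month.
Next: January 2008 → Thu Jan 3 2008.
Next: February 2008 → Sun Feb 3 2008.
March 2008: Mon Mar 3 2008.
Next: April 2008 → Thu Apr 3 2008.
Next: May 2008 → Sat May 3 2008.
Next: June 2008 → Tue Jun 3 2008.
Next: July 2008 → Thu Jul 3 2008.

Thu Jul 3 2008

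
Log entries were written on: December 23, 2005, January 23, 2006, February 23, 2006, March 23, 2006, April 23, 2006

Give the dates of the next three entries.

May 23, 2006; June 23, 2006; July 23, 2006

Gaps: 31, 31, 28, 31 days — not constant. Every event is on the 23rd of the month.
Pattern: the 23rd of each month.
May 2006: May 23, 2006.
Next: June 2006 → June 23, 2006.
July 2006: July 23, 2006.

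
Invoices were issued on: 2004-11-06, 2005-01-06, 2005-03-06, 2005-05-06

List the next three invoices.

Each date is the 6th; the gaps (61, 59, 61) track the month lengths.
The rule is the 6th of every 2 months.
Next: July 2005 → 2005-07-06.
Next: September 2005 → 2005-09-06.
November 2005: 2005-11-06.

2005-07-06, 2005-09-06, 2005-11-06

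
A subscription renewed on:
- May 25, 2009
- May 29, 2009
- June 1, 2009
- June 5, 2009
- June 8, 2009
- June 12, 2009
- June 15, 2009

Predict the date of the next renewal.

The gap pattern 4, 3, 4, 3, 4, 3 repeats every 2 events.
These are the Mondays and Fridays of each week.
The following Friday is June 19, 2009.

June 19, 2009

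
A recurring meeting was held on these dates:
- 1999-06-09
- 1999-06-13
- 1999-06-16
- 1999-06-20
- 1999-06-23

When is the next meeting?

1999-06-27

Every event lands on a Wednesday or Sunday (gaps cycle 4, 3, 4, 3).
So the schedule is: every Wednesday and Sunday.
Next Sunday: 1999-06-27.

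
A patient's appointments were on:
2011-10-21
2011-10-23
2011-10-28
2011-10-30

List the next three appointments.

2011-11-04, 2011-11-06, 2011-11-11

Gaps: 2, 5, 2 days — not constant, but cyclic with period 2.
The events fall on every Friday and Sunday.
Next Friday: 2011-11-04.
The following Sunday is 2011-11-06.
Next Friday: 2011-11-11.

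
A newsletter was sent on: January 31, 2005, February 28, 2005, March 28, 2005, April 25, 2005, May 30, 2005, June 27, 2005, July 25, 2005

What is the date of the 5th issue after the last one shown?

Every date is a Monday; gaps 28, 28, 28, 35, 28, 28 days.
Each is the last Monday of its month (at least one falls on the 29th or later, ruling out '4th Monday').
Last Monday of August 2005: August 29, 2005.
September 2005 ends with Monday September 26, 2005.
Last Monday of October 2005: October 31, 2005.
Last Monday of November 2005: November 28, 2005.
Last Monday of December 2005: December 26, 2005.

December 26, 2005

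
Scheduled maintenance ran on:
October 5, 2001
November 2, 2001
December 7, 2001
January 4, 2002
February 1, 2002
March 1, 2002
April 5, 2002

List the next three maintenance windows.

Gaps: 28, 35, 28, 28, 28, 35 days — a mix of 28 and 35. Every date is a Friday.
Each is the 1st Friday of its month.
May 2002 — 1st Friday is May 3, 2002.
June 2002 — 1st Friday is June 7, 2002.
1st Friday of July 2002: July 5, 2002.

May 3, 2002; June 7, 2002; July 5, 2002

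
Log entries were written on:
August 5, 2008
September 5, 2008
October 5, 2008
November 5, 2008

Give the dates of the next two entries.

Each date is the 5th; the gaps (31, 30, 31) track the month lengths.
The rule is the 5th of each month.
Next: December 2008 → December 5, 2008.
January 2009: January 5, 2009.

December 5, 2008; January 5, 2009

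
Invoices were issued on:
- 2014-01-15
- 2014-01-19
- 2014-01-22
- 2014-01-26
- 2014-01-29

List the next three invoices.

2014-02-02, 2014-02-05, 2014-02-09

Gaps: 4, 3, 4, 3 days — not constant, but cyclic with period 2.
The events fall on every Wednesday and Sunday.
Next Sunday: 2014-02-02.
The following Wednesday is 2014-02-05.
The following Sunday is 2014-02-09.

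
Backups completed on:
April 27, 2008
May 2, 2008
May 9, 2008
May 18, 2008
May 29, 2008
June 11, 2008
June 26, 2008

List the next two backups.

July 13, 2008; August 1, 2008

Intervals are 5, 7, 9, 11, 13, 15 days — an arithmetic progression with common difference 2.
Next gap: 17 days. June 26, 2008 + 17 days = July 13, 2008.
Next gap: 19 days. July 13, 2008 + 19 days = August 1, 2008.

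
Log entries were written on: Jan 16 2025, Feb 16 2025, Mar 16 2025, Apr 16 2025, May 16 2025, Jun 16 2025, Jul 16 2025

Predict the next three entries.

Aug 16 2025, Sep 16 2025, Oct 16 2025

The day-of-month is always 16 (31, 28, 31, 30, 31, 30 days between events).
So this recurs on the 16th of each month.
August 2025: Aug 16 2025.
September 2025: Sep 16 2025.
October 2025: Oct 16 2025.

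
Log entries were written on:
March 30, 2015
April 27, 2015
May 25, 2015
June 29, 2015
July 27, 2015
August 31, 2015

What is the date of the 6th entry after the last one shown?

February 29, 2016

Every date is a Monday; gaps 28, 28, 35, 28, 35 days.
Each is the last Monday of its month (at least one falls on the 29th or later, ruling out '4th Monday').
Last Monday of September 2015: September 28, 2015.
Last Monday of October 2015: October 26, 2015.
November 2015 ends with Monday November 30, 2015.
Last Monday of December 2015: December 28, 2015.
January 2016 ends with Monday January 25, 2016.
February 2016 ends with Monday February 29, 2016.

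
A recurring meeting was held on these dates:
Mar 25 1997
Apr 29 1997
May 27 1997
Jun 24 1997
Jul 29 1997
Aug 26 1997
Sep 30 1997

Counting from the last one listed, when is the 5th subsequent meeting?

Feb 24 1998

Every date is a Tuesday; gaps 35, 28, 28, 35, 28, 35 days.
Each is the last Tuesday of its month (at least one falls on the 29th or later, ruling out '4th Tuesday').
October 1997 ends with Tuesday Oct 28 1997.
Last Tuesday of November 1997: Nov 25 1997.
December 1997 ends with Tuesday Dec 30 1997.
Last Tuesday of January 1998: Jan 27 1998.
Last Tuesday of February 1998: Feb 24 1998.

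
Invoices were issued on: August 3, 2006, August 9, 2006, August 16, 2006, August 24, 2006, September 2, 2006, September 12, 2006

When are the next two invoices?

Intervals are 6, 7, 8, 9, 10 days — an arithmetic progression with common difference 1.
Next gap: 11 days. September 12, 2006 + 11 days = September 23, 2006.
Next gap: 12 days. September 23, 2006 + 12 days = October 5, 2006.

September 23, 2006; October 5, 2006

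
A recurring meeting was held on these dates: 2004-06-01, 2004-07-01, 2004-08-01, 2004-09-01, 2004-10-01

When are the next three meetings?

The day-of-month is always 1 (30, 31, 31, 30 days between events).
So this recurs on the 1st of each month.
Next: November 2004 → 2004-11-01.
December 2004: 2004-12-01.
Next: January 2005 → 2005-01-01.

2004-11-01, 2004-12-01, 2005-01-01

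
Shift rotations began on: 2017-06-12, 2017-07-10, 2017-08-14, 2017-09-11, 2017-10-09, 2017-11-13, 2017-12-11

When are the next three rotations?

These are Mondays at 28- or 35-day spacing (28, 35, 28, 28, 35, 28).
The pattern: 2nd Monday of the month.
2nd Monday of January 2018: 2018-01-08.
February 2018 — 2nd Monday is 2018-02-12.
March 2018 — 2nd Monday is 2018-03-12.

2018-01-08, 2018-02-12, 2018-03-12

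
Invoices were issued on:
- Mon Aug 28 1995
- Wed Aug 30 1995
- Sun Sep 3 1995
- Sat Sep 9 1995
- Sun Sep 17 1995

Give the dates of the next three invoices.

The spacing grows by 2 each time: 2, 4, 6, 8 days.
Next gap: 10 days. Sun Sep 17 1995 + 10 days = Wed Sep 27 1995.
Next gap: 12 days. Wed Sep 27 1995 + 12 days = Mon Oct 9 1995.
Next gap: 14 days. Mon Oct 9 1995 + 14 days = Mon Oct 23 1995.

Wed Sep 27 1995, Mon Oct 9 1995, Mon Oct 23 1995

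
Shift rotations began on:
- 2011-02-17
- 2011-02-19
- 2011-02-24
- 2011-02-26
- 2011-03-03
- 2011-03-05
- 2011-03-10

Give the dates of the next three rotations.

The gap pattern 2, 5, 2, 5, 2, 5 repeats every 2 events.
These are the Thursdays and Saturdays of each week.
The following Saturday is 2011-03-12.
The following Thursday is 2011-03-17.
The following Saturday is 2011-03-19.

2011-03-12, 2011-03-17, 2011-03-19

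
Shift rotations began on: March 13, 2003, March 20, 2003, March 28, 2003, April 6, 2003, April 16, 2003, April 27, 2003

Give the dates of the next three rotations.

May 9, 2003; May 22, 2003; June 5, 2003

Intervals are 7, 8, 9, 10, 11 days — an arithmetic progression with common difference 1.
Next gap: 12 days. April 27, 2003 + 12 days = May 9, 2003.
Next gap: 13 days. May 9, 2003 + 13 days = May 22, 2003.
Next gap: 14 days. May 22, 2003 + 14 days = June 5, 2003.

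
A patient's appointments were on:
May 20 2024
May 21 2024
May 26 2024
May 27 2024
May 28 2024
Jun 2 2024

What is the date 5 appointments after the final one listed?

The gap pattern 1, 5, 1, 1, 5 repeats every 3 events.
These are the Mondays, Tuesdays and Sundays of each week.
The following Monday is Jun 3 2024.
Next Tuesday: Jun 4 2024.
Next Sunday: Jun 9 2024.
The following Monday is Jun 10 2024.
The following Tuesday is Jun 11 2024.

Jun 11 2024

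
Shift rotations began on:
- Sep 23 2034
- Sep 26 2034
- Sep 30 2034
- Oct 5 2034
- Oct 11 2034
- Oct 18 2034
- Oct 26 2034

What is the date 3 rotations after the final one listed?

The spacing grows by 1 each time: 3, 4, 5, 6, 7, 8 days.
Next gap: 9 days. Oct 26 2034 + 9 days = Nov 4 2034.
Next gap: 10 days. Nov 4 2034 + 10 days = Nov 14 2034.
Next gap: 11 days. Nov 14 2034 + 11 days = Nov 25 2034.

Nov 25 2034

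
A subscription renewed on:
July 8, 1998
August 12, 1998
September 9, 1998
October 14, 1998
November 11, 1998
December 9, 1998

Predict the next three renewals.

January 13, 1999; February 10, 1999; March 10, 1999

Gaps: 35, 28, 35, 28, 28 days — a mix of 28 and 35. Every date is a Wednesday.
Each is the 2nd Wednesday of its month.
January 1999 — 2nd Wednesday is January 13, 1999.
February 1999 — 2nd Wednesday is February 10, 1999.
2nd Wednesday of March 1999: March 10, 1999.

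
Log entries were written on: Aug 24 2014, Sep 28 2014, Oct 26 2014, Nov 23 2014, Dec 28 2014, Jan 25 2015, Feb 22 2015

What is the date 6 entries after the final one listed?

Aug 23 2015

All dates are Sundays, 35, 28, 28, 35, 28, 28 days apart.
Specifically, the 4th Sunday of each month.
March 2015 — 4th Sunday is Mar 22 2015.
4th Sunday of April 2015: Apr 26 2015.
May 2015 — 4th Sunday is May 24 2015.
June 2015 — 4th Sunday is Jun 28 2015.
4th Sunday of July 2015: Jul 26 2015.
August 2015 — 4th Sunday is Aug 23 2015.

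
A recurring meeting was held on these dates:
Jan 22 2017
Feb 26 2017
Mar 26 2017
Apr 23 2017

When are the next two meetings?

All dates are Sundays, 35, 28, 28 days apart.
Specifically, the 4th Sunday of each month.
May 2017 — 4th Sunday is May 28 2017.
4th Sunday of June 2017: Jun 25 2017.

May 28 2017, Jun 25 2017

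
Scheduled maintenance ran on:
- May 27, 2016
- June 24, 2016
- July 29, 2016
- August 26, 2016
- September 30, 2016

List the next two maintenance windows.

All Fridays; the gaps (28, 35, 28, 35) vary with month length.
This is the last Friday of each month.
Last Friday of October 2016: October 28, 2016.
November 2016 ends with Friday November 25, 2016.

October 28, 2016; November 25, 2016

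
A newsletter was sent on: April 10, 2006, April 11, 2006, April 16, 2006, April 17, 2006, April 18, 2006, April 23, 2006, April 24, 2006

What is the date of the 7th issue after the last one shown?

Gaps: 1, 5, 1, 1, 5, 1 days — not constant, but cyclic with period 3.
The events fall on every Monday, Tuesday and Sunday.
Next Tuesday: April 25, 2006.
Next Sunday: April 30, 2006.
Next Monday: May 1, 2006.
Next Tuesday: May 2, 2006.
The following Sunday is May 7, 2006.
Next Monday: May 8, 2006.
Next Tuesday: May 9, 2006.

May 9, 2006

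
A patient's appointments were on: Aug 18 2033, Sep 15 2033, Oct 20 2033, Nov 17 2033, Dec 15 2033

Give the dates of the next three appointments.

Jan 19 2034, Feb 16 2034, Mar 16 2034

These are Thursdays at 28- or 35-day spacing (28, 35, 28, 28).
The pattern: 3rd Thursday of the month.
January 2034 — 3rd Thursday is Jan 19 2034.
February 2034 — 3rd Thursday is Feb 16 2034.
March 2034 — 3rd Thursday is Mar 16 2034.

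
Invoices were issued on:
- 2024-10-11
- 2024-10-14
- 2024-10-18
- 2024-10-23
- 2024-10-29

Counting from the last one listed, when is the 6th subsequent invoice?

Gaps: 3, 4, 5, 6 days — each gap is 1 larger than the previous one.
Next gap: 7 days. 2024-10-29 + 7 days = 2024-11-05.
Next gap: 8 days. 2024-11-05 + 8 days = 2024-11-13.
Next gap: 9 days. 2024-11-13 + 9 days = 2024-11-22.
Next gap: 10 days. 2024-11-22 + 10 days = 2024-12-02.
Next gap: 11 days. 2024-12-02 + 11 days = 2024-12-13.
Next gap: 12 days. 2024-12-13 + 12 days = 2024-12-25.

2024-12-25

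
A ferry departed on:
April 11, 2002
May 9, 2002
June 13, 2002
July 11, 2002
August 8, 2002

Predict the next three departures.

September 12, 2002; October 10, 2002; November 14, 2002

These are Thursdays at 28- or 35-day spacing (28, 35, 28, 28).
The pattern: 2nd Thursday of the month.
September 2002 — 2nd Thursday is September 12, 2002.
2nd Thursday of October 2002: October 10, 2002.
2nd Thursday of November 2002: November 14, 2002.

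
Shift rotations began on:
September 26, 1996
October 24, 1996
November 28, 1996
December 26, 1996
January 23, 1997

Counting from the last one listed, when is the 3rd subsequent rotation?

April 24, 1997

All dates are Thursdays, 28, 35, 28, 28 days apart.
Specifically, the 4th Thursday of each month.
4th Thursday of February 1997: February 27, 1997.
4th Thursday of March 1997: March 27, 1997.
4th Thursday of April 1997: April 24, 1997.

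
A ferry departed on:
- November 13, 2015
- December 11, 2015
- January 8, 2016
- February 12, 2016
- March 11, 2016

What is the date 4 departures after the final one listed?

July 8, 2016

Gaps: 28, 28, 35, 28 days — a mix of 28 and 35. Every date is a Friday.
Each is the 2nd Friday of its month.
April 2016 — 2nd Friday is April 8, 2016.
2nd Friday of May 2016: May 13, 2016.
2nd Friday of June 2016: June 10, 2016.
July 2016 — 2nd Friday is July 8, 2016.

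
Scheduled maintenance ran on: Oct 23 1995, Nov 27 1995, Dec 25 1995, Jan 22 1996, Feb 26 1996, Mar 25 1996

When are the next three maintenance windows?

All dates are Mondays, 35, 28, 28, 35, 28 days apart.
Specifically, the 4th Monday of each month.
April 1996 — 4th Monday is Apr 22 1996.
4th Monday of May 1996: May 27 1996.
June 1996 — 4th Monday is Jun 24 1996.

Apr 22 1996, May 27 1996, Jun 24 1996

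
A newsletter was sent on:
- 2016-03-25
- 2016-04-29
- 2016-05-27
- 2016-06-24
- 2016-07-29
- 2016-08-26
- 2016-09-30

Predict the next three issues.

2016-10-28, 2016-11-25, 2016-12-30

These are Fridays with 35, 28, 28, 35, 28, 35-day gaps.
Each is the final Friday of its month — 2016-04-29 is past the 28th, so '4th Friday' doesn't fit.
Last Friday of October 2016: 2016-10-28.
Last Friday of November 2016: 2016-11-25.
December 2016 ends with Friday 2016-12-30.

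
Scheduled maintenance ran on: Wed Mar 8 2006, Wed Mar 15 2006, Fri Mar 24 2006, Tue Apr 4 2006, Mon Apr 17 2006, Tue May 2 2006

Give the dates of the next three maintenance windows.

Fri May 19 2006, Wed Jun 7 2006, Wed Jun 28 2006

Gaps: 7, 9, 11, 13, 15 days — each gap is 2 larger than the previous one.
Next gap: 17 days. Tue May 2 2006 + 17 days = Fri May 19 2006.
Next gap: 19 days. Fri May 19 2006 + 19 days = Wed Jun 7 2006.
Next gap: 21 days. Wed Jun 7 2006 + 21 days = Wed Jun 28 2006.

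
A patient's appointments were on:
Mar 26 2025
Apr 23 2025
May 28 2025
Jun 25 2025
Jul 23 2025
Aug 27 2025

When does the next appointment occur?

These are Wednesdays at 28- or 35-day spacing (28, 35, 28, 28, 35).
The pattern: 4th Wednesday of the month.
September 2025 — 4th Wednesday is Sep 24 2025.

Sep 24 2025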